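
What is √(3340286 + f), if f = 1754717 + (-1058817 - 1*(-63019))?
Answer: √4099205 ≈ 2024.6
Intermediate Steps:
f = 758919 (f = 1754717 + (-1058817 + 63019) = 1754717 - 995798 = 758919)
√(3340286 + f) = √(3340286 + 758919) = √4099205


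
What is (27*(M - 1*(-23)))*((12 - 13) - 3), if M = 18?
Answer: -4428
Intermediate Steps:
(27*(M - 1*(-23)))*((12 - 13) - 3) = (27*(18 - 1*(-23)))*((12 - 13) - 3) = (27*(18 + 23))*(-1 - 3) = (27*41)*(-4) = 1107*(-4) = -4428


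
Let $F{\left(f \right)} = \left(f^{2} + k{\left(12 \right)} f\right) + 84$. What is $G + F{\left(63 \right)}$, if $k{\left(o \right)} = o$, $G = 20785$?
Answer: $25594$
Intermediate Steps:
$F{\left(f \right)} = 84 + f^{2} + 12 f$ ($F{\left(f \right)} = \left(f^{2} + 12 f\right) + 84 = 84 + f^{2} + 12 f$)
$G + F{\left(63 \right)} = 20785 + \left(84 + 63^{2} + 12 \cdot 63\right) = 20785 + \left(84 + 3969 + 756\right) = 20785 + 4809 = 25594$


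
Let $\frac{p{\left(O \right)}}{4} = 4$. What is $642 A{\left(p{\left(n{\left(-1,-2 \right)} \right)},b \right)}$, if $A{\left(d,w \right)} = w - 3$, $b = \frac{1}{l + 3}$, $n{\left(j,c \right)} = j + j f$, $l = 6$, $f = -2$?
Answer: $- \frac{5564}{3} \approx -1854.7$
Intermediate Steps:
$n{\left(j,c \right)} = - j$ ($n{\left(j,c \right)} = j + j \left(-2\right) = j - 2 j = - j$)
$p{\left(O \right)} = 16$ ($p{\left(O \right)} = 4 \cdot 4 = 16$)
$b = \frac{1}{9}$ ($b = \frac{1}{6 + 3} = \frac{1}{9} \approx 0.11111$)
$A{\left(d,w \right)} = -3 + w$
$642 A{\left(p{\left(n{\left(-1,-2 \right)} \right)},b \right)} = 642 \left(-3 + \frac{1}{9}\right) = 642 \left(- \frac{26}{9}\right) = - \frac{5564}{3}$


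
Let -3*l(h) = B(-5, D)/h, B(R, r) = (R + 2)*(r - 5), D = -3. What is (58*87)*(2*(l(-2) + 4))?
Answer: 80736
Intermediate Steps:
B(R, r) = (-5 + r)*(2 + R) (B(R, r) = (2 + R)*(-5 + r) = (-5 + r)*(2 + R))
l(h) = -8/h (l(h) = -(-10 - 5*(-5) + 2*(-3) - 5*(-3))/(3*h) = -(-10 + 25 - 6 + 15)/(3*h) = -8/h)
(58*87)*(2*(l(-2) + 4)) = (58*87)*(2*(-8/(-2) + 4)) = 5046*(2*(-8*(-½) + 4)) = 5046*(2*(4 + 4)) = 5046*(2*8) = 5046*16 = 80736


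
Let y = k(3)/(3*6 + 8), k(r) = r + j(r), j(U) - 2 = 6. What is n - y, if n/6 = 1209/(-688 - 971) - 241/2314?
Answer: -6936277/1279642 ≈ -5.4205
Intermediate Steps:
j(U) = 8 (j(U) = 2 + 6 = 8)
k(r) = 8 + r (k(r) = r + 8 = 8 + r)
y = 11/26 (y = (8 + 3)/(3*6 + 8) = 11/(18 + 8) = 11/26 ≈ 0.42308)
n = -3197445/639821 (n = 6*(1209/(-688 - 971) - 241/2314) = 6*(1209/(-1659) - 241*1/2314) = 6*(1209*(-1/1659) - 241/2314) = 6*(-403/553 - 241/2314) = 6*(-1065815/1279642) = -3197445/639821 ≈ -4.9974)
n - y = -3197445/639821 - 1*11/26 = -3197445/639821 - 11/26 = -6936277/1279642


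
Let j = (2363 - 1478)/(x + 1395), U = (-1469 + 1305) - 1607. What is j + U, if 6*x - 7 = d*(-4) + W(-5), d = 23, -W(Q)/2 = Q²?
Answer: -323975/183 ≈ -1770.4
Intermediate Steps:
W(Q) = -2*Q²
x = -45/2 (x = 7/6 + (23*(-4) - 2*(-5)²)/6 = 7/6 + (-92 - 2*25)/6 = 7/6 + (-92 - 50)/6 = 7/6 + (⅙)*(-142) = 7/6 - 71/3 = -45/2 ≈ -22.500)
U = -1771 (U = -164 - 1607 = -1771)
j = 118/183 (j = (2363 - 1478)/(-45/2 + 1395) = 885/(2745/2) = 885*(2/2745) = 118/183 ≈ 0.64481)
j + U = 118/183 - 1771 = -323975/183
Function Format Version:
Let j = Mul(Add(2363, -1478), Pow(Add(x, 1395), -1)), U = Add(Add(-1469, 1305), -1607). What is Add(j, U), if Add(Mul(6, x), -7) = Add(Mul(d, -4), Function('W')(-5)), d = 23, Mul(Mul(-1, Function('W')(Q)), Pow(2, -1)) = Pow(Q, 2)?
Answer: Rational(-323975, 183) ≈ -1770.4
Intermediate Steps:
Function('W')(Q) = Mul(-2, Pow(Q, 2))
x = Rational(-45, 2) (x = Add(Rational(7, 6), Mul(Rational(1, 6), Add(Mul(23, -4), Mul(-2, Pow(-5, 2))))) = Add(Rational(7, 6), Mul(Rational(1, 6), Add(-92, Mul(-2, 25)))) = Add(Rational(7, 6), Mul(Rational(1, 6), Add(-92, -50))) = Add(Rational(7, 6), Mul(Rational(1, 6), -142)) = Add(Rational(7, 6), Rational(-71, 3)) = Rational(-45, 2) ≈ -22.500)
U = -1771 (U = Add(-164, -1607) = -1771)
j = Rational(118, 183) (j = Mul(Add(2363, -1478), Pow(Add(Rational(-45, 2), 1395), -1)) = Mul(885, Pow(Rational(2745, 2), -1)) = Mul(885, Rational(2, 2745)) = Rational(118, 183) ≈ 0.64481)
Add(j, U) = Add(Rational(118, 183), -1771) = Rational(-323975, 183)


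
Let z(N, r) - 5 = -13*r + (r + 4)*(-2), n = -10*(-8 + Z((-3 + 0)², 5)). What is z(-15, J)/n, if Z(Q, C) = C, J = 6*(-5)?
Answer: 149/10 ≈ 14.900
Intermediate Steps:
J = -30
n = 30 (n = -10*(-8 + 5) = -10*(-3) = 30)
z(N, r) = -3 - 15*r (z(N, r) = 5 + (-13*r + (r + 4)*(-2)) = 5 + (-13*r + (4 + r)*(-2)) = 5 + (-13*r + (-8 - 2*r)) = 5 + (-8 - 15*r) = -3 - 15*r)
z(-15, J)/n = (-3 - 15*(-30))/30 = (-3 + 450)*(1/30) = 447*(1/30) = 149/10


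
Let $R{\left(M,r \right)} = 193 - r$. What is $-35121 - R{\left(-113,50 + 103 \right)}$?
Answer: $-35161$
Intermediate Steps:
$-35121 - R{\left(-113,50 + 103 \right)} = -35121 - \left(193 - \left(50 + 103\right)\right) = -35121 - \left(193 - 153\right) = -35121 - 40 = -35161$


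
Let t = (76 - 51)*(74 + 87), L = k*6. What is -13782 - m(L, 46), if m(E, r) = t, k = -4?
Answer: -17807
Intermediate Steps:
L = -24 (L = -4*6 = -24)
t = 4025 (t = 25*161 = 4025)
m(E, r) = 4025
-13782 - m(L, 46) = -13782 - 1*4025 = -13782 - 4025 = -17807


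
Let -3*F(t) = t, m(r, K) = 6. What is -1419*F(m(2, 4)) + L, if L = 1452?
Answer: 4290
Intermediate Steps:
F(t) = -t/3
-1419*F(m(2, 4)) + L = -(-473)*6 + 1452 = -1419*(-2) + 1452 = 2838 + 1452 = 4290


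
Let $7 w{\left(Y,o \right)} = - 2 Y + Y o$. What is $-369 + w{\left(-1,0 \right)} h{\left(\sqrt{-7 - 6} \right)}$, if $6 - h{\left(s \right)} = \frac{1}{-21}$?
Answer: $- \frac{53989}{147} \approx -367.27$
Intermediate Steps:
$h{\left(s \right)} = \frac{127}{21}$ ($h{\left(s \right)} = 6 - \frac{1}{-21} = 6 - - \frac{1}{21} = 6 + \frac{1}{21} = \frac{127}{21}$)
$w{\left(Y,o \right)} = - \frac{2 Y}{7} + \frac{Y o}{7}$ ($w{\left(Y,o \right)} = \frac{- 2 Y + Y o}{7} = - \frac{2 Y}{7} + \frac{Y o}{7}$)
$-369 + w{\left(-1,0 \right)} h{\left(\sqrt{-7 - 6} \right)} = -369 + \frac{1}{7} \left(-1\right) \left(-2 + 0\right) \frac{127}{21} = -369 + \frac{1}{7} \left(-1\right) \left(-2\right) \frac{127}{21} = -369 + \frac{2}{7} \cdot \frac{127}{21} = -369 + \frac{254}{147} = - \frac{53989}{147}$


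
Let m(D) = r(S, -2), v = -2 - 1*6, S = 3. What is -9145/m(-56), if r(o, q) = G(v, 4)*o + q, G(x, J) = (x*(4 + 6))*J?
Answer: 9145/962 ≈ 9.5062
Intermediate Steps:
v = -8 (v = -2 - 6 = -8)
G(x, J) = 10*J*x (G(x, J) = (x*10)*J = (10*x)*J = 10*J*x)
r(o, q) = q - 320*o (r(o, q) = (10*4*(-8))*o + q = -320*o + q = q - 320*o)
m(D) = -962 (m(D) = -2 - 320*3 = -2 - 960 = -962)
-9145/m(-56) = -9145/(-962) = -9145*(-1/962) = 9145/962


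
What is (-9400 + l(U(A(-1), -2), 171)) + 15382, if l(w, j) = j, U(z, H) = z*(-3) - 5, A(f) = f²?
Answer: 6153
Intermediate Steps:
U(z, H) = -5 - 3*z (U(z, H) = -3*z - 5 = -5 - 3*z)
(-9400 + l(U(A(-1), -2), 171)) + 15382 = (-9400 + 171) + 15382 = -9229 + 15382 = 6153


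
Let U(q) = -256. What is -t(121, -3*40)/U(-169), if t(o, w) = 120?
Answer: 15/32 ≈ 0.46875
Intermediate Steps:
-t(121, -3*40)/U(-169) = -120/(-256) = -120*(-1)/256 = -1*(-15/32) = 15/32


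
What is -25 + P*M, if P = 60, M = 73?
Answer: 4355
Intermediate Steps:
-25 + P*M = -25 + 60*73 = -25 + 4380 = 4355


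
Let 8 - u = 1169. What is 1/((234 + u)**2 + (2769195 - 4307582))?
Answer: -1/679058 ≈ -1.4726e-6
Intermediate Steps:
u = -1161 (u = 8 - 1*1169 = 8 - 1169 = -1161)
1/((234 + u)**2 + (2769195 - 4307582)) = 1/((234 - 1161)**2 + (2769195 - 4307582)) = 1/((-927)**2 - 1538387) = 1/(859329 - 1538387) = 1/(-679058) = -1/679058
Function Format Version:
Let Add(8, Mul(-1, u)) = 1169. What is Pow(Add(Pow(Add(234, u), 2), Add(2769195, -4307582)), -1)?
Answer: Rational(-1, 679058) ≈ -1.4726e-6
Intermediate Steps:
u = -1161 (u = Add(8, Mul(-1, 1169)) = Add(8, -1169) = -1161)
Pow(Add(Pow(Add(234, u), 2), Add(2769195, -4307582)), -1) = Pow(Add(Pow(Add(234, -1161), 2), Add(2769195, -4307582)), -1) = Pow(Add(Pow(-927, 2), -1538387), -1) = Pow(Add(859329, -1538387), -1) = Pow(-679058, -1) = Rational(-1, 679058)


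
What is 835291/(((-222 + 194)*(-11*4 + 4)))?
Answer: 835291/1120 ≈ 745.80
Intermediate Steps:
835291/(((-222 + 194)*(-11*4 + 4))) = 835291/((-28*(-44 + 4))) = 835291/((-28*(-40))) = 835291/1120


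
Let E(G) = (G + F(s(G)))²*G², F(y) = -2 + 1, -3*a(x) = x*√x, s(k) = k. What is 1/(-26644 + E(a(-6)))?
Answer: -I/(96*√6 + 26092*I) ≈ -3.8323e-5 - 3.4538e-7*I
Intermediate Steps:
a(x) = -x^(3/2)/3 (a(x) = -x*√x/3 = -x^(3/2)/3)
F(y) = -1
E(G) = G²*(-1 + G)² (E(G) = (G - 1)²*G² = (-1 + G)²*G² = G²*(-1 + G)²)
1/(-26644 + E(a(-6))) = 1/(-26644 + (-(-2)*I*√6)²*(-1 - (-2)*I*√6)²) = 1/(-26644 + (2*I*√6)²*(-1 + 2*I*√6)²) = 1/(-26644 - 24*(-1 + 2*I*√6)²)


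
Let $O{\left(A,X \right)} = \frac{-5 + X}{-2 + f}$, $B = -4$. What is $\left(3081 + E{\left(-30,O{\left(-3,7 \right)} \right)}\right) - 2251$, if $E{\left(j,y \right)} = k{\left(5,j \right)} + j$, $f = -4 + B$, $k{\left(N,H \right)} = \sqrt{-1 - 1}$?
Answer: $800 + i \sqrt{2} \approx 800.0 + 1.4142 i$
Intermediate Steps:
$k{\left(N,H \right)} = i \sqrt{2}$ ($k{\left(N,H \right)} = \sqrt{-2} = i \sqrt{2}$)
$f = -8$ ($f = -4 - 4 = -8$)
$O{\left(A,X \right)} = \frac{1}{2} - \frac{X}{10}$ ($O{\left(A,X \right)} = \frac{-5 + X}{-2 - 8} = \frac{-5 + X}{-10} = \left(-5 + X\right) \left(- \frac{1}{10}\right) = \frac{1}{2} - \frac{X}{10}$)
$E{\left(j,y \right)} = j + i \sqrt{2}$ ($E{\left(j,y \right)} = i \sqrt{2} + j = j + i \sqrt{2}$)
$\left(3081 + E{\left(-30,O{\left(-3,7 \right)} \right)}\right) - 2251 = \left(3081 - \left(30 - i \sqrt{2}\right)\right) - 2251 = \left(3051 + i \sqrt{2}\right) - 2251 = 800 + i \sqrt{2}$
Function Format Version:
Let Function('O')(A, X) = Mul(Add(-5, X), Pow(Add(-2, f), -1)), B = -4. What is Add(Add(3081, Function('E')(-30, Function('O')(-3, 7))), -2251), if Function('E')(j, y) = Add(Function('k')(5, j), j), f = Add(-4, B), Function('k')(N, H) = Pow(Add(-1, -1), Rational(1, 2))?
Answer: Add(800, Mul(I, Pow(2, Rational(1, 2)))) ≈ Add(800.00, Mul(1.4142, I))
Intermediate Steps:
Function('k')(N, H) = Mul(I, Pow(2, Rational(1, 2))) (Function('k')(N, H) = Pow(-2, Rational(1, 2)) = Mul(I, Pow(2, Rational(1, 2))))
f = -8 (f = Add(-4, -4) = -8)
Function('O')(A, X) = Add(Rational(1, 2), Mul(Rational(-1, 10), X)) (Function('O')(A, X) = Mul(Add(-5, X), Pow(Add(-2, -8), -1)) = Mul(Add(-5, X), Pow(-10, -1)) = Mul(Add(-5, X), Rational(-1, 10)) = Add(Rational(1, 2), Mul(Rational(-1, 10), X)))
Function('E')(j, y) = Add(j, Mul(I, Pow(2, Rational(1, 2)))) (Function('E')(j, y) = Add(Mul(I, Pow(2, Rational(1, 2))), j) = Add(j, Mul(I, Pow(2, Rational(1, 2)))))
Add(Add(3081, Function('E')(-30, Function('O')(-3, 7))), -2251) = Add(Add(3081, Add(-30, Mul(I, Pow(2, Rational(1, 2))))), -2251) = Add(Add(3051, Mul(I, Pow(2, Rational(1, 2)))), -2251) = Add(800, Mul(I, Pow(2, Rational(1, 2))))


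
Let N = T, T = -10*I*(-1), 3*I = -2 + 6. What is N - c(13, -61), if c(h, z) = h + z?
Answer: 184/3 ≈ 61.333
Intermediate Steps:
I = 4/3 (I = (-2 + 6)/3 = (1/3)*4 = 4/3 ≈ 1.3333)
T = 40/3 (T = -10*4/3*(-1) = -40/3*(-1) = 40/3 ≈ 13.333)
N = 40/3 ≈ 13.333
N - c(13, -61) = 40/3 - (13 - 61) = 40/3 - 1*(-48) = 40/3 + 48 = 184/3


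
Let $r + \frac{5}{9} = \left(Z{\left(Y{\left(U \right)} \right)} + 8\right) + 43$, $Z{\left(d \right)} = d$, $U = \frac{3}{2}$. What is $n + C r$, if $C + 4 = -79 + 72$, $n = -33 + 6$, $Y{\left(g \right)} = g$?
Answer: $- \frac{10771}{18} \approx -598.39$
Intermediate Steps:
$U = \frac{3}{2}$ ($U = 3 \cdot \frac{1}{2} = \frac{3}{2} \approx 1.5$)
$n = -27$
$C = -11$ ($C = -4 + \left(-79 + 72\right) = -4 - 7 = -11$)
$r = \frac{935}{18}$ ($r = - \frac{5}{9} + \left(\left(\frac{3}{2} + 8\right) + 43\right) = - \frac{5}{9} + \left(\frac{19}{2} + 43\right) = - \frac{5}{9} + \frac{105}{2} = \frac{935}{18} \approx 51.944$)
$n + C r = -27 - \frac{10285}{18} = - \frac{10771}{18}$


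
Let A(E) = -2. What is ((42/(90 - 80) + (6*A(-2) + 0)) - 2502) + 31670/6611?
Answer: -82803089/33055 ≈ -2505.0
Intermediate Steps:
((42/(90 - 80) + (6*A(-2) + 0)) - 2502) + 31670/6611 = ((42/(90 - 80) + (6*(-2) + 0)) - 2502) + 31670/6611 = ((42/10 + (-12 + 0)) - 2502) + 31670*(1/6611) = ((42*(⅒) - 12) - 2502) + 31670/6611 = ((21/5 - 12) - 2502) + 31670/6611 = (-39/5 - 2502) + 31670/6611 = -12549/5 + 31670/6611 = -82803089/33055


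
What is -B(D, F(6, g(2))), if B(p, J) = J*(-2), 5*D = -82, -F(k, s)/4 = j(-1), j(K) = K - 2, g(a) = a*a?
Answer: 24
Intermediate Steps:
g(a) = a**2
j(K) = -2 + K
F(k, s) = 12 (F(k, s) = -4*(-2 - 1) = -4*(-3) = 12)
D = -82/5 (D = (1/5)*(-82) = -82/5 ≈ -16.400)
B(p, J) = -2*J
-B(D, F(6, g(2))) = -(-2)*12 = -1*(-24) = 24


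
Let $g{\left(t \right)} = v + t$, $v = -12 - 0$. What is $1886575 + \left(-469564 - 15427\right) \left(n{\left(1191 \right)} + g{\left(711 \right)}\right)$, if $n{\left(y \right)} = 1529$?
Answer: $-1078673373$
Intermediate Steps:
$v = -12$ ($v = -12 + 0 = -12$)
$g{\left(t \right)} = -12 + t$
$1886575 + \left(-469564 - 15427\right) \left(n{\left(1191 \right)} + g{\left(711 \right)}\right) = 1886575 + \left(-469564 - 15427\right) \left(1529 + \left(-12 + 711\right)\right) = 1886575 - 484991 \left(1529 + 699\right) = 1886575 - 1080559948 = -1078673373$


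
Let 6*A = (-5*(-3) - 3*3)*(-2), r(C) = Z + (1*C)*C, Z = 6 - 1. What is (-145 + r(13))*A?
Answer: -58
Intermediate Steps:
Z = 5
r(C) = 5 + C² (r(C) = 5 + (1*C)*C = 5 + C*C = 5 + C²)
A = -2 (A = ((-5*(-3) - 3*3)*(-2))/6 = ((15 - 9)*(-2))/6 = (6*(-2))/6 = (⅙)*(-12) = -2)
(-145 + r(13))*A = (-145 + (5 + 13²))*(-2) = (-145 + (5 + 169))*(-2) = (-145 + 174)*(-2) = 29*(-2) = -58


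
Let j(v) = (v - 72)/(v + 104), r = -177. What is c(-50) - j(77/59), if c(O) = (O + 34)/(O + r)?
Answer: 1046225/1410351 ≈ 0.74182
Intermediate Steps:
c(O) = (34 + O)/(-177 + O) (c(O) = (O + 34)/(O - 177) = (34 + O)/(-177 + O))
j(v) = (-72 + v)/(104 + v)
c(-50) - j(77/59) = (34 - 50)/(-177 - 50) - (-72 + 77/59)/(104 + 77/59) = -16/(-227) - (-72 + 77*(1/59))/(104 + 77*(1/59)) = -1/227*(-16) - (-72 + 77/59)/(104 + 77/59) = 16/227 - (-4171)/(6213/59*59) = 16/227 - 59*(-4171)/(6213*59) = 16/227 - 1*(-4171/6213) = 16/227 + 4171/6213 = 1046225/1410351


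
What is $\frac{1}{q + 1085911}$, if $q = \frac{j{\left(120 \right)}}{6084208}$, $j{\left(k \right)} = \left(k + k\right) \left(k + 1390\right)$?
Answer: $\frac{380263}{412931797243} \approx 9.2089 \cdot 10^{-7}$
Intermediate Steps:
$j{\left(k \right)} = 2 k \left(1390 + k\right)$
$q = \frac{22650}{380263}$ ($q = \frac{2 \cdot 120 \left(1390 + 120\right)}{6084208} = 2 \cdot 120 \cdot 1510 \cdot \frac{1}{6084208} = 362400 \cdot \frac{1}{6084208} = \frac{22650}{380263} \approx 0.059564$)
$\frac{1}{q + 1085911} = \frac{1}{\frac{22650}{380263} + 1085911} = \frac{1}{\frac{412931797243}{380263}} = \frac{380263}{412931797243}$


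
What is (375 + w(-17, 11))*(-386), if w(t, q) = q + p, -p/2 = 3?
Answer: -146680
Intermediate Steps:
p = -6 (p = -2*3 = -6)
w(t, q) = -6 + q (w(t, q) = q - 6 = -6 + q)
(375 + w(-17, 11))*(-386) = (375 + (-6 + 11))*(-386) = (375 + 5)*(-386) = 380*(-386) = -146680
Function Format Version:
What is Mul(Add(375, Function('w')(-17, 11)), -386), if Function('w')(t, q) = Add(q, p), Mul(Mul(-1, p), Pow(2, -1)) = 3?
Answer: -146680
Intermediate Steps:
p = -6 (p = Mul(-2, 3) = -6)
Function('w')(t, q) = Add(-6, q) (Function('w')(t, q) = Add(q, -6) = Add(-6, q))
Mul(Add(375, Function('w')(-17, 11)), -386) = Mul(Add(375, Add(-6, 11)), -386) = Mul(Add(375, 5), -386) = Mul(380, -386) = -146680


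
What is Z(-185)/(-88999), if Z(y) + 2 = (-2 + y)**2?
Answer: -34967/88999 ≈ -0.39289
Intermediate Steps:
Z(y) = -2 + (-2 + y)**2
Z(-185)/(-88999) = (-2 + (-2 - 185)**2)/(-88999) = (-2 + (-187)**2)*(-1/88999) = (-2 + 34969)*(-1/88999) = 34967*(-1/88999) = -34967/88999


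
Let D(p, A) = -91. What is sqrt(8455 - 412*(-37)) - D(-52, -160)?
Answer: 91 + sqrt(23699) ≈ 244.94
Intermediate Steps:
sqrt(8455 - 412*(-37)) - D(-52, -160) = sqrt(8455 - 412*(-37)) - 1*(-91) = sqrt(8455 + 15244) + 91 = sqrt(23699) + 91 = 91 + sqrt(23699)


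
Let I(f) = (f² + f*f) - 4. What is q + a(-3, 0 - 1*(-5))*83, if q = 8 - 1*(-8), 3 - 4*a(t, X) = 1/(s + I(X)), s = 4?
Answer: 15567/200 ≈ 77.835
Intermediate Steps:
I(f) = -4 + 2*f² (I(f) = (f² + f²) - 4 = 2*f² - 4 = -4 + 2*f²)
a(t, X) = ¾ - 1/(8*X²) (a(t, X) = ¾ - 1/(4*(4 + (-4 + 2*X²))) = ¾ - 1/(2*X²)/4 = ¾ - 1/(8*X²))
q = 16 (q = 8 + 8 = 16)
q + a(-3, 0 - 1*(-5))*83 = 16 + (¾ - 1/(8*(0 - 1*(-5))²))*83 = 16 + (¾ - 1/(8*(0 + 5)²))*83 = 16 + (¾ - ⅛/5²)*83 = 16 + (¾ - ⅛*1/25)*83 = 16 + (¾ - 1/200)*83 = 16 + (149/200)*83 = 16 + 12367/200 = 15567/200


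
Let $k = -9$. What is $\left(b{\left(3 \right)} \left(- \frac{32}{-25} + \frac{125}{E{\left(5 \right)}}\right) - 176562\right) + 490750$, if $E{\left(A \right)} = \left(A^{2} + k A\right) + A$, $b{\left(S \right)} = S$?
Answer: $\frac{7854171}{25} \approx 3.1417 \cdot 10^{5}$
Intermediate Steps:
$E{\left(A \right)} = A^{2} - 8 A$ ($E{\left(A \right)} = \left(A^{2} - 9 A\right) + A = A^{2} - 8 A$)
$\left(b{\left(3 \right)} \left(- \frac{32}{-25} + \frac{125}{E{\left(5 \right)}}\right) - 176562\right) + 490750 = \left(3 \left(- \frac{32}{-25} + \frac{125}{5 \left(-8 + 5\right)}\right) - 176562\right) + 490750 = \left(3 \left(\left(-32\right) \left(- \frac{1}{25}\right) + \frac{125}{5 \left(-3\right)}\right) - 176562\right) + 490750 = \left(3 \left(\frac{32}{25} + \frac{125}{-15}\right) - 176562\right) + 490750 = \left(3 \left(\frac{32}{25} + 125 \left(- \frac{1}{15}\right)\right) - 176562\right) + 490750 = \left(3 \left(\frac{32}{25} - \frac{25}{3}\right) - 176562\right) + 490750 = \left(3 \left(- \frac{529}{75}\right) - 176562\right) + 490750 = \left(- \frac{529}{25} - 176562\right) + 490750 = - \frac{4414579}{25} + 490750 = \frac{7854171}{25}$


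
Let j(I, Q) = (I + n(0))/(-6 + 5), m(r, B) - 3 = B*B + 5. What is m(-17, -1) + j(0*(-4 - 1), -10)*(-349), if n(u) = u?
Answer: 9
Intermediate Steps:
m(r, B) = 8 + B² (m(r, B) = 3 + (B*B + 5) = 3 + (B² + 5) = 3 + (5 + B²) = 8 + B²)
j(I, Q) = -I (j(I, Q) = (I + 0)/(-6 + 5) = I/(-1) = I*(-1) = -I)
m(-17, -1) + j(0*(-4 - 1), -10)*(-349) = (8 + (-1)²) - 0*(-4 - 1)*(-349) = (8 + 1) - 0*(-5)*(-349) = 9 - 1*0*(-349) = 9 + 0*(-349) = 9 + 0 = 9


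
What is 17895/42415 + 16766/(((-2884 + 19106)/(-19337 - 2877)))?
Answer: -1579674908377/68805613 ≈ -22959.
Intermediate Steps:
17895/42415 + 16766/(((-2884 + 19106)/(-19337 - 2877))) = 17895*(1/42415) + 16766/((16222/(-22214))) = 3579/8483 + 16766/((16222*(-1/22214))) = 3579/8483 + 16766/(-8111/11107) = 3579/8483 + 16766*(-11107/8111) = 3579/8483 - 186219962/8111 = -1579674908377/68805613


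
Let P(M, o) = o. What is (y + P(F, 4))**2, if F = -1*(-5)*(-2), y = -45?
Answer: 1681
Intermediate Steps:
F = -10 (F = 5*(-2) = -10)
(y + P(F, 4))**2 = (-45 + 4)**2 = (-41)**2 = 1681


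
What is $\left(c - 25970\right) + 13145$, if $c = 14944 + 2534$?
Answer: $4653$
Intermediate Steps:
$c = 17478$
$\left(c - 25970\right) + 13145 = \left(17478 - 25970\right) + 13145 = -8492 + 13145 = 4653$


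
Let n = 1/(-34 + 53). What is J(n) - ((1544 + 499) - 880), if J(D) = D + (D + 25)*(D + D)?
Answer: -418872/361 ≈ -1160.3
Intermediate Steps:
n = 1/19 ≈ 0.052632
J(D) = D + 2*D*(25 + D) (J(D) = D + (25 + D)*(2*D) = D + 2*D*(25 + D))
J(n) - ((1544 + 499) - 880) = (51 + 2*(1/19))/19 - ((1544 + 499) - 880) = (51 + 2/19)/19 - (2043 - 880) = (1/19)*(971/19) - 1*1163 = 971/361 - 1163 = -418872/361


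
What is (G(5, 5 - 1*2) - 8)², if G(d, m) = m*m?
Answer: 1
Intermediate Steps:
G(d, m) = m²
(G(5, 5 - 1*2) - 8)² = ((5 - 1*2)² - 8)² = ((5 - 2)² - 8)² = (3² - 8)² = (9 - 8)² = 1² = 1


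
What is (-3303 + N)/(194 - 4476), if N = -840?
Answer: 4143/4282 ≈ 0.96754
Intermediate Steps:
(-3303 + N)/(194 - 4476) = (-3303 - 840)/(194 - 4476) = -4143/(-4282) = -4143*(-1/4282) = 4143/4282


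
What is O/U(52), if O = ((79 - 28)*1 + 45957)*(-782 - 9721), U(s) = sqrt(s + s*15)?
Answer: -60402753*sqrt(13)/13 ≈ -1.6753e+7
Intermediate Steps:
U(s) = 4*sqrt(s) (U(s) = sqrt(s + 15*s) = sqrt(16*s) = 4*sqrt(s))
O = -483222024 (O = (51*1 + 45957)*(-10503) = (51 + 45957)*(-10503) = 46008*(-10503) = -483222024)
O/U(52) = -483222024*sqrt(13)/104 = -60402753*sqrt(13)/13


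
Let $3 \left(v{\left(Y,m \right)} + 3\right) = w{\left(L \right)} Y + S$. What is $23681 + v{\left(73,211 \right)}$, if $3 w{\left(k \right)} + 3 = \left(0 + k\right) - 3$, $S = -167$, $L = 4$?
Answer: $\frac{212455}{9} \approx 23606.0$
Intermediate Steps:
$w{\left(k \right)} = -2 + \frac{k}{3}$ ($w{\left(k \right)} = -1 + \frac{\left(0 + k\right) - 3}{3} = -1 + \frac{k - 3}{3} = -1 + \frac{-3 + k}{3} = -1 + \left(-1 + \frac{k}{3}\right) = -2 + \frac{k}{3}$)
$v{\left(Y,m \right)} = - \frac{176}{3} - \frac{2 Y}{9}$ ($v{\left(Y,m \right)} = -3 + \frac{\left(-2 + \frac{1}{3} \cdot 4\right) Y - 167}{3} = -3 + \frac{\left(-2 + \frac{4}{3}\right) Y - 167}{3} = -3 + \frac{- \frac{2 Y}{3} - 167}{3} = -3 + \frac{-167 - \frac{2 Y}{3}}{3} = -3 - \left(\frac{167}{3} + \frac{2 Y}{9}\right) = - \frac{176}{3} - \frac{2 Y}{9}$)
$23681 + v{\left(73,211 \right)} = 23681 - \frac{674}{9} = \frac{212455}{9}$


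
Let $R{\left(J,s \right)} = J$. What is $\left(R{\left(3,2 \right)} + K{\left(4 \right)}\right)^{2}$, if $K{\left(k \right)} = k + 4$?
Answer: $121$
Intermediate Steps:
$K{\left(k \right)} = 4 + k$
$\left(R{\left(3,2 \right)} + K{\left(4 \right)}\right)^{2} = \left(3 + \left(4 + 4\right)\right)^{2} = \left(3 + 8\right)^{2} = 11^{2} = 121$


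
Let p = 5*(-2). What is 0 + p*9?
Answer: -90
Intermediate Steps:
p = -10
0 + p*9 = 0 - 10*9 = 0 - 90 = -90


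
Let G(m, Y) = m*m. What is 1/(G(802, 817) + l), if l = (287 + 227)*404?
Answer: 1/850860 ≈ 1.1753e-6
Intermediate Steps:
G(m, Y) = m**2
l = 207656 (l = 514*404 = 207656)
1/(G(802, 817) + l) = 1/(802**2 + 207656) = 1/(643204 + 207656) = 1/850860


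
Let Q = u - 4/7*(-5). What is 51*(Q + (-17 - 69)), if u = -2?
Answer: -30396/7 ≈ -4342.3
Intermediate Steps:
Q = 6/7 (Q = -2 - 4/7*(-5) = -2 + 20/7 = 6/7 ≈ 0.85714)
51*(Q + (-17 - 69)) = 51*(6/7 + (-17 - 69)) = 51*(6/7 - 86) = 51*(-596/7) = -30396/7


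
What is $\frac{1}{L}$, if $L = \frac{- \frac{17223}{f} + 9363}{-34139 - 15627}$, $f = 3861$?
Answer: $- \frac{32024421}{6022220} \approx -5.3177$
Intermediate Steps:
$L = - \frac{6022220}{32024421}$ ($L = \frac{- \frac{17223}{3861} + 9363}{-34139 - 15627} = \frac{\left(-17223\right) \frac{1}{3861} + 9363}{-49766} = \left(- \frac{5741}{1287} + 9363\right) \left(- \frac{1}{49766}\right) = \frac{12044440}{1287} \left(- \frac{1}{49766}\right) = - \frac{6022220}{32024421} \approx -0.18805$)
$\frac{1}{L} = \frac{1}{- \frac{6022220}{32024421}} = - \frac{32024421}{6022220}$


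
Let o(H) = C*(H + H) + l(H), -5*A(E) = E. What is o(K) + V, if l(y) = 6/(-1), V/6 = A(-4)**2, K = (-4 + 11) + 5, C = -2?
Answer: -1254/25 ≈ -50.160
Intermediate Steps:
A(E) = -E/5
K = 12 (K = 7 + 5 = 12)
V = 96/25 (V = 6*(-1/5*(-4))**2 = 6*(4/5)**2 = 6*(16/25) = 96/25 ≈ 3.8400)
l(y) = -6 (l(y) = 6*(-1) = -6)
o(H) = -6 - 4*H (o(H) = -2*(H + H) - 6 = -4*H - 6 = -6 - 4*H)
o(K) + V = (-6 - 4*12) + 96/25 = (-6 - 48) + 96/25 = -54 + 96/25 = -1254/25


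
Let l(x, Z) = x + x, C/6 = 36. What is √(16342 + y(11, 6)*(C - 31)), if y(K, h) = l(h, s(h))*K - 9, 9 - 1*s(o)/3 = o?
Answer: √39097 ≈ 197.73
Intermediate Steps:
C = 216 (C = 6*36 = 216)
s(o) = 27 - 3*o
l(x, Z) = 2*x
y(K, h) = -9 + 2*K*h (y(K, h) = (2*h)*K - 9 = 2*K*h - 9 = -9 + 2*K*h)
√(16342 + y(11, 6)*(C - 31)) = √(16342 + (-9 + 2*11*6)*(216 - 31)) = √(16342 + (-9 + 132)*185) = √(16342 + 123*185) = √(16342 + 22755) = √39097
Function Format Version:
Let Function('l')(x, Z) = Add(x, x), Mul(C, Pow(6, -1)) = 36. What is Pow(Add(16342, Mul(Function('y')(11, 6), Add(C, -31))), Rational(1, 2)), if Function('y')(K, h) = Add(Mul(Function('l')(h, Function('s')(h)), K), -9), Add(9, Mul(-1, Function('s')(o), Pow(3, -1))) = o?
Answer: Pow(39097, Rational(1, 2)) ≈ 197.73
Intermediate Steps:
C = 216 (C = Mul(6, 36) = 216)
Function('s')(o) = Add(27, Mul(-3, o))
Function('l')(x, Z) = Mul(2, x)
Function('y')(K, h) = Add(-9, Mul(2, K, h)) (Function('y')(K, h) = Add(Mul(Mul(2, h), K), -9) = Add(Mul(2, K, h), -9) = Add(-9, Mul(2, K, h)))
Pow(Add(16342, Mul(Function('y')(11, 6), Add(C, -31))), Rational(1, 2)) = Pow(Add(16342, Mul(Add(-9, Mul(2, 11, 6)), Add(216, -31))), Rational(1, 2)) = Pow(Add(16342, Mul(Add(-9, 132), 185)), Rational(1, 2)) = Pow(Add(16342, Mul(123, 185)), Rational(1, 2)) = Pow(Add(16342, 22755), Rational(1, 2)) = Pow(39097, Rational(1, 2))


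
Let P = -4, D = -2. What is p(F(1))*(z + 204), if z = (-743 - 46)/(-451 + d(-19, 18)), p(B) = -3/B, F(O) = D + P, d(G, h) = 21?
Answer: 88509/860 ≈ 102.92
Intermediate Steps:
F(O) = -6 (F(O) = -2 - 4 = -6)
z = 789/430 (z = (-743 - 46)/(-451 + 21) = -789/(-430) = -789*(-1/430) = 789/430 ≈ 1.8349)
p(F(1))*(z + 204) = (-3/(-6))*(789/430 + 204) = -3*(-1/6)*(88509/430) = (1/2)*(88509/430) = 88509/860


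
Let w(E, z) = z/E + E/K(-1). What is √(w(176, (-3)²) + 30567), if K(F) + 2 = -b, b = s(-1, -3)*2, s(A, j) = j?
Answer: √59262995/44 ≈ 174.96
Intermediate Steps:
b = -6 (b = -3*2 = -6)
K(F) = 4 (K(F) = -2 - 1*(-6) = -2 + 6 = 4)
w(E, z) = E/4 + z/E (w(E, z) = z/E + E/4 = E/4 + z/E)
√(w(176, (-3)²) + 30567) = √(((¼)*176 + (-3)²/176) + 30567) = √((44 + 9*(1/176)) + 30567) = √((44 + 9/176) + 30567) = √(7753/176 + 30567) = √(5387545/176) = √59262995/44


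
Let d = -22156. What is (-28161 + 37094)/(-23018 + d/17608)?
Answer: -39323066/101330775 ≈ -0.38807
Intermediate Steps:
(-28161 + 37094)/(-23018 + d/17608) = (-28161 + 37094)/(-23018 - 22156/17608) = 8933/(-23018 - 22156*1/17608) = 8933/(-23018 - 5539/4402) = 8933/(-101330775/4402) = 8933*(-4402/101330775) = -39323066/101330775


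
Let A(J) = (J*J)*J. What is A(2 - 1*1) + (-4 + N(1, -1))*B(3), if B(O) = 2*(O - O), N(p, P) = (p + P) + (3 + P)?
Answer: 1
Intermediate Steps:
N(p, P) = 3 + p + 2*P (N(p, P) = (P + p) + (3 + P) = 3 + p + 2*P)
A(J) = J³ (A(J) = J²*J = J³)
B(O) = 0 (B(O) = 2*0 = 0)
A(2 - 1*1) + (-4 + N(1, -1))*B(3) = (2 - 1*1)³ + (-4 + (3 + 1 + 2*(-1)))*0 = (2 - 1)³ + (-4 + (3 + 1 - 2))*0 = 1³ + (-4 + 2)*0 = 1 - 2*0 = 1 + 0 = 1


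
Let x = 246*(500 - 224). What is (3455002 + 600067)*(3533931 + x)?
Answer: 14605657011063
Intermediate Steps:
x = 67896 (x = 246*276 = 67896)
(3455002 + 600067)*(3533931 + x) = (3455002 + 600067)*(3533931 + 67896) = 4055069*3601827 = 14605657011063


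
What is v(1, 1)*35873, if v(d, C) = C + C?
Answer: 71746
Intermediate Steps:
v(d, C) = 2*C
v(1, 1)*35873 = (2*1)*35873 = 2*35873 = 71746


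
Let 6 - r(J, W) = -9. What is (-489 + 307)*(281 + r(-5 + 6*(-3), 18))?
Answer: -53872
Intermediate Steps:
r(J, W) = 15 (r(J, W) = 6 - 1*(-9) = 6 + 9 = 15)
(-489 + 307)*(281 + r(-5 + 6*(-3), 18)) = (-489 + 307)*(281 + 15) = -182*296 = -53872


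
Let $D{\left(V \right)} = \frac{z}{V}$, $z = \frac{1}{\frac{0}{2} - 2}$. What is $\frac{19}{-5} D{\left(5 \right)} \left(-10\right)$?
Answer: $- \frac{19}{5} \approx -3.8$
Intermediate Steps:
$z = - \frac{1}{2}$ ($z = \frac{1}{0 \cdot \frac{1}{2} - 2} = \frac{1}{0 - 2} = \frac{1}{-2} = - \frac{1}{2} \approx -0.5$)
$D{\left(V \right)} = - \frac{1}{2 V}$
$\frac{19}{-5} D{\left(5 \right)} \left(-10\right) = \frac{19}{-5} \left(- \frac{1}{2 \cdot 5}\right) \left(-10\right) = 19 \left(- \frac{1}{5}\right) \left(\left(- \frac{1}{2}\right) \frac{1}{5}\right) \left(-10\right) = \left(- \frac{19}{5}\right) \left(- \frac{1}{10}\right) \left(-10\right) = \frac{19}{50} \left(-10\right) = - \frac{19}{5}$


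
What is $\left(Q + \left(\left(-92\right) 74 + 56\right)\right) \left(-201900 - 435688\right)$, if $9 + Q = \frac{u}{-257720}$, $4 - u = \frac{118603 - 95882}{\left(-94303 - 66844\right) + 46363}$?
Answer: $\frac{31880164815359900389}{7395533120} \approx 4.3107 \cdot 10^{9}$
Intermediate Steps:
$u = \frac{481857}{114784}$ ($u = 4 - \frac{118603 - 95882}{\left(-94303 - 66844\right) + 46363} = 4 - \frac{22721}{-161147 + 46363} = 4 - \frac{22721}{-114784} = 4 - 22721 \left(- \frac{1}{114784}\right) = 4 - - \frac{22721}{114784} = 4 + \frac{22721}{114784} = \frac{481857}{114784} \approx 4.1979$)
$Q = - \frac{266239674177}{29582132480}$ ($Q = -9 + \frac{481857}{114784 \left(-257720\right)} = -9 + \frac{481857}{114784} \left(- \frac{1}{257720}\right) = -9 - \frac{481857}{29582132480} = - \frac{266239674177}{29582132480} \approx -9.0$)
$\left(Q + \left(\left(-92\right) 74 + 56\right)\right) \left(-201900 - 435688\right) = \left(- \frac{266239674177}{29582132480} + \left(\left(-92\right) 74 + 56\right)\right) \left(-201900 - 435688\right) = \left(- \frac{266239674177}{29582132480} + \left(-6808 + 56\right)\right) \left(-637588\right) = \left(- \frac{266239674177}{29582132480} - 6752\right) \left(-637588\right) = \left(- \frac{200004798179137}{29582132480}\right) \left(-637588\right) = \frac{31880164815359900389}{7395533120}$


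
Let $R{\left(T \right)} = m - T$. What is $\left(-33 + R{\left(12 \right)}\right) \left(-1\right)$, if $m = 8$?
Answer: $37$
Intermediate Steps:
$R{\left(T \right)} = 8 - T$
$\left(-33 + R{\left(12 \right)}\right) \left(-1\right) = \left(-33 + \left(8 - 12\right)\right) \left(-1\right) = \left(-33 - 4\right) \left(-1\right) = \left(-37\right) \left(-1\right) = 37$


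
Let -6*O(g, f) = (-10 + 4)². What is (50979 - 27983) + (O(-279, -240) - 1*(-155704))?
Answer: 178694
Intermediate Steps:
O(g, f) = -6 (O(g, f) = -(-10 + 4)²/6 = -⅙*(-6)² = -⅙*36 = -6)
(50979 - 27983) + (O(-279, -240) - 1*(-155704)) = (50979 - 27983) + (-6 - 1*(-155704)) = 22996 + (-6 + 155704) = 22996 + 155698 = 178694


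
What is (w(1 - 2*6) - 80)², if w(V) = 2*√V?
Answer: 6356 - 320*I*√11 ≈ 6356.0 - 1061.3*I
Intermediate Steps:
(w(1 - 2*6) - 80)² = (2*√(1 - 2*6) - 80)² = (2*√(1 - 12) - 80)² = (2*√(-11) - 80)² = (2*(I*√11) - 80)² = (2*I*√11 - 80)² = (-80 + 2*I*√11)²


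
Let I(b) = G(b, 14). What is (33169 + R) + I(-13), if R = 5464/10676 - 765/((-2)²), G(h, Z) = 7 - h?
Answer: 352289443/10676 ≈ 32998.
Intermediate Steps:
R = -2036321/10676 (R = 5464*(1/10676) - 765/4 = 1366/2669 - 765*¼ = 1366/2669 - 765/4 = -2036321/10676 ≈ -190.74)
I(b) = 7 - b
(33169 + R) + I(-13) = (33169 - 2036321/10676) + (7 - 1*(-13)) = 352075923/10676 + (7 + 13) = 352075923/10676 + 20 = 352289443/10676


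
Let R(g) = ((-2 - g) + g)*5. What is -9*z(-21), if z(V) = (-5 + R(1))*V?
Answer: -2835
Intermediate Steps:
R(g) = -10 (R(g) = -2*5 = -10)
z(V) = -15*V (z(V) = (-5 - 10)*V = -15*V)
-9*z(-21) = -(-135)*(-21) = -9*315 = -2835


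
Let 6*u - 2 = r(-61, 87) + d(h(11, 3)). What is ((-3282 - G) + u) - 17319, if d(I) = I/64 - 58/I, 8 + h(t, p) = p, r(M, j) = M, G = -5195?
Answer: -29594713/1920 ≈ -15414.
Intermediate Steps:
h(t, p) = -8 + p
d(I) = -58/I + I/64 (d(I) = I*(1/64) - 58/I = I/64 - 58/I = -58/I + I/64)
u = -15193/1920 (u = ⅓ + (-61 + (-58/(-8 + 3) + (-8 + 3)/64))/6 = ⅓ + (-61 + (-58/(-5) + (1/64)*(-5)))/6 = ⅓ + (-61 + (-58*(-⅕) - 5/64))/6 = ⅓ + (-61 + (58/5 - 5/64))/6 = ⅓ + (-61 + 3687/320)/6 = ⅓ + (⅙)*(-15833/320) = ⅓ - 15833/1920 = -15193/1920 ≈ -7.9130)
((-3282 - G) + u) - 17319 = ((-3282 - 1*(-5195)) - 15193/1920) - 17319 = ((-3282 + 5195) - 15193/1920) - 17319 = (1913 - 15193/1920) - 17319 = 3657767/1920 - 17319 = -29594713/1920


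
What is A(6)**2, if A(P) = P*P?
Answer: 1296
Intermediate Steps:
A(P) = P**2
A(6)**2 = (6**2)**2 = 36**2 = 1296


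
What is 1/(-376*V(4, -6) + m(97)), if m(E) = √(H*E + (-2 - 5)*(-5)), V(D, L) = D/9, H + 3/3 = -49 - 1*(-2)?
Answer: -13536/2636317 - 81*I*√4621/2636317 ≈ -0.0051344 - 0.0020886*I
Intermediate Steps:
H = -48 (H = -1 + (-49 - 1*(-2)) = -1 + (-49 + 2) = -1 - 47 = -48)
V(D, L) = D/9 (V(D, L) = D*(⅑) = D/9)
m(E) = √(35 - 48*E) (m(E) = √(-48*E + (-2 - 5)*(-5)) = √(-48*E - 7*(-5)) = √(-48*E + 35) = √(35 - 48*E))
1/(-376*V(4, -6) + m(97)) = 1/(-376*4/9 + √(35 - 48*97)) = 1/(-376*4/9 + √(35 - 4656)) = 1/(-1504/9 + √(-4621)) = 1/(-1504/9 + I*√4621)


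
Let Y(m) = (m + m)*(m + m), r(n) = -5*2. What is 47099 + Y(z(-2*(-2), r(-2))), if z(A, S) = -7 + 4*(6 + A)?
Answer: 51455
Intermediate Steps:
r(n) = -10
z(A, S) = 17 + 4*A (z(A, S) = -7 + (24 + 4*A) = 17 + 4*A)
Y(m) = 4*m**2 (Y(m) = (2*m)*(2*m) = 4*m**2)
47099 + Y(z(-2*(-2), r(-2))) = 47099 + 4*(17 + 4*(-2*(-2)))**2 = 47099 + 4*(17 + 4*4)**2 = 47099 + 4*(17 + 16)**2 = 47099 + 4*33**2 = 47099 + 4*1089 = 47099 + 4356 = 51455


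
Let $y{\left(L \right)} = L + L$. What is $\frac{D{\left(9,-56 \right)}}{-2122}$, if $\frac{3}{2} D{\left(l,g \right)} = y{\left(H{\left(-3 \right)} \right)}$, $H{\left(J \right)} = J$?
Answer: $\frac{2}{1061} \approx 0.001885$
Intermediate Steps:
$y{\left(L \right)} = 2 L$
$D{\left(l,g \right)} = -4$ ($D{\left(l,g \right)} = \frac{2 \cdot 2 \left(-3\right)}{3} = \frac{2}{3} \left(-6\right) = -4$)
$\frac{D{\left(9,-56 \right)}}{-2122} = - \frac{4}{-2122} = \left(-4\right) \left(- \frac{1}{2122}\right) = \frac{2}{1061}$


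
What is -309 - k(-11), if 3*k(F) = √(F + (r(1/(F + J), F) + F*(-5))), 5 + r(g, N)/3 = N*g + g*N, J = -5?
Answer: -309 - √530/12 ≈ -310.92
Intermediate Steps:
r(g, N) = -15 + 6*N*g (r(g, N) = -15 + 3*(N*g + g*N) = -15 + 3*(N*g + N*g) = -15 + 3*(2*N*g) = -15 + 6*N*g)
k(F) = √(-15 - 4*F + 6*F/(-5 + F))/3 (k(F) = √(F + ((-15 + 6*F/(F - 5)) + F*(-5)))/3 = √(F + ((-15 + 6*F/(-5 + F)) - 5*F))/3 = √(F + (-15 - 5*F + 6*F/(-5 + F)))/3 = √(-15 - 4*F + 6*F/(-5 + F))/3)
-309 - k(-11) = -309 - √((75 - 4*(-11)² + 11*(-11))/(-5 - 11))/3 = -309 - √((75 - 4*121 - 121)/(-16))/3 = -309 - √(-(75 - 484 - 121)/16)/3 = -309 - √(-1/16*(-530))/3 = -309 - √(265/8)/3 = -309 - √530/4/3 = -309 - √530/12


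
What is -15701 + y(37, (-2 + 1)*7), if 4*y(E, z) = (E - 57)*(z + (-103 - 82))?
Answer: -14741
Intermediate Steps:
y(E, z) = (-185 + z)*(-57 + E)/4 (y(E, z) = ((E - 57)*(z + (-103 - 82)))/4 = ((-57 + E)*(z - 185))/4 = ((-57 + E)*(-185 + z))/4 = ((-185 + z)*(-57 + E))/4 = (-185 + z)*(-57 + E)/4)
-15701 + y(37, (-2 + 1)*7) = -15701 + (10545/4 - 185/4*37 - 57*(-2 + 1)*7/4 + (1/4)*37*((-2 + 1)*7)) = -15701 + (10545/4 - 6845/4 - (-57)*7/4 + (1/4)*37*(-1*7)) = -15701 + (10545/4 - 6845/4 - 57/4*(-7) + (1/4)*37*(-7)) = -15701 + (10545/4 - 6845/4 + 399/4 - 259/4) = -15701 + 960 = -14741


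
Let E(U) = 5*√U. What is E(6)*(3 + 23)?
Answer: 130*√6 ≈ 318.43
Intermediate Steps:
E(6)*(3 + 23) = (5*√6)*(3 + 23) = (5*√6)*26 = 130*√6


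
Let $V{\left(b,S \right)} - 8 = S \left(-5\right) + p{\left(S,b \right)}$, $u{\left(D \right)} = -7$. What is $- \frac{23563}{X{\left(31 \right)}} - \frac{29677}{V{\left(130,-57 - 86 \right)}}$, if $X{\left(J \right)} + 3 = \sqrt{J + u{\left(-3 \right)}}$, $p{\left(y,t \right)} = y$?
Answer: $- \frac{552597}{116} - \frac{47126 \sqrt{6}}{15} \approx -12459.0$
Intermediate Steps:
$V{\left(b,S \right)} = 8 - 4 S$ ($V{\left(b,S \right)} = 8 + \left(S \left(-5\right) + S\right) = 8 + \left(- 5 S + S\right) = 8 - 4 S$)
$X{\left(J \right)} = -3 + \sqrt{-7 + J}$ ($X{\left(J \right)} = -3 + \sqrt{J - 7} = -3 + \sqrt{-7 + J}$)
$- \frac{23563}{X{\left(31 \right)}} - \frac{29677}{V{\left(130,-57 - 86 \right)}} = - \frac{23563}{-3 + \sqrt{-7 + 31}} - \frac{29677}{8 - 4 \left(-57 - 86\right)} = - \frac{23563}{-3 + \sqrt{24}} - \frac{29677}{8 - 4 \left(-57 - 86\right)} = - \frac{23563}{-3 + 2 \sqrt{6}} - \frac{29677}{8 - -572} = - \frac{23563}{-3 + 2 \sqrt{6}} - \frac{29677}{8 + 572} = - \frac{23563}{-3 + 2 \sqrt{6}} - \frac{29677}{580} = - \frac{29677}{580} - \frac{23563}{-3 + 2 \sqrt{6}}$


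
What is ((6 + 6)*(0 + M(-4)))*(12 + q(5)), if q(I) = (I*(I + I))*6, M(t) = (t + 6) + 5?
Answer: 26208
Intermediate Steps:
M(t) = 11 + t (M(t) = (6 + t) + 5 = 11 + t)
q(I) = 12*I² (q(I) = (I*(2*I))*6 = (2*I²)*6 = 12*I²)
((6 + 6)*(0 + M(-4)))*(12 + q(5)) = ((6 + 6)*(0 + (11 - 4)))*(12 + 12*5²) = (12*(0 + 7))*(12 + 12*25) = (12*7)*(12 + 300) = 84*312 = 26208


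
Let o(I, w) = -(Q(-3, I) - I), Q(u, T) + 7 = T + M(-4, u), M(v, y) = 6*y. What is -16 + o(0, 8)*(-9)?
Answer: -241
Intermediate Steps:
Q(u, T) = -7 + T + 6*u (Q(u, T) = -7 + (T + 6*u) = -7 + T + 6*u)
o(I, w) = 25 (o(I, w) = -((-7 + I + 6*(-3)) - I) = -((-7 + I - 18) - I) = -((-25 + I) - I) = -1*(-25) = 25)
-16 + o(0, 8)*(-9) = -16 + 25*(-9) = -16 - 225 = -241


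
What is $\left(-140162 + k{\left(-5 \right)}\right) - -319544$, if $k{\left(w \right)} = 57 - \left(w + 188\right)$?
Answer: $179256$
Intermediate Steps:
$k{\left(w \right)} = -131 - w$ ($k{\left(w \right)} = 57 - \left(188 + w\right) = -131 - w$)
$\left(-140162 + k{\left(-5 \right)}\right) - -319544 = \left(-140162 - 126\right) - -319544 = \left(-140162 + \left(-131 + 5\right)\right) + 319544 = \left(-140162 - 126\right) + 319544 = -140288 + 319544 = 179256$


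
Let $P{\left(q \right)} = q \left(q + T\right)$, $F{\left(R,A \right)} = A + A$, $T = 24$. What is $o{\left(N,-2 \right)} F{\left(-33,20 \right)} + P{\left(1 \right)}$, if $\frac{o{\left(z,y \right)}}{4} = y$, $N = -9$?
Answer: $-295$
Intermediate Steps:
$o{\left(z,y \right)} = 4 y$
$F{\left(R,A \right)} = 2 A$
$P{\left(q \right)} = q \left(24 + q\right)$ ($P{\left(q \right)} = q \left(q + 24\right) = q \left(24 + q\right)$)
$o{\left(N,-2 \right)} F{\left(-33,20 \right)} + P{\left(1 \right)} = 4 \left(-2\right) 2 \cdot 20 + 1 \left(24 + 1\right) = \left(-8\right) 40 + 1 \cdot 25 = -320 + 25 = -295$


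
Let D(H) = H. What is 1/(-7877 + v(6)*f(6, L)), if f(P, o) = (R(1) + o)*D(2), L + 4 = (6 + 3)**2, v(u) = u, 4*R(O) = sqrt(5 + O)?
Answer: -6953/48344155 - 3*sqrt(6)/48344155 ≈ -0.00014398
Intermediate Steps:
R(O) = sqrt(5 + O)/4
L = 77 (L = -4 + (6 + 3)**2 = -4 + 9**2 = -4 + 81 = 77)
f(P, o) = sqrt(6)/2 + 2*o (f(P, o) = (sqrt(5 + 1)/4 + o)*2 = (sqrt(6)/4 + o)*2 = (o + sqrt(6)/4)*2 = sqrt(6)/2 + 2*o)
1/(-7877 + v(6)*f(6, L)) = 1/(-7877 + 6*(sqrt(6)/2 + 2*77)) = 1/(-7877 + 6*(sqrt(6)/2 + 154)) = 1/(-7877 + 6*(154 + sqrt(6)/2)) = 1/(-7877 + (924 + 3*sqrt(6))) = 1/(-6953 + 3*sqrt(6))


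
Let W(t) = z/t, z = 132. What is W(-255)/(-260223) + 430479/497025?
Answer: 211594833301/244303857975 ≈ 0.86611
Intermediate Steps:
W(t) = 132/t
W(-255)/(-260223) + 430479/497025 = (132/(-255))/(-260223) + 430479/497025 = (132*(-1/255))*(-1/260223) + 430479*(1/497025) = -44/85*(-1/260223) + 47831/55225 = 44/22118955 + 47831/55225 = 211594833301/244303857975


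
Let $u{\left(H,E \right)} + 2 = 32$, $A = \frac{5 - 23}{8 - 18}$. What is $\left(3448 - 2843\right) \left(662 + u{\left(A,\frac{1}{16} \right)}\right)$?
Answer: $418660$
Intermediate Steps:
$A = \frac{9}{5}$ ($A = - \frac{18}{-10} = \left(-18\right) \left(- \frac{1}{10}\right) = \frac{9}{5} \approx 1.8$)
$u{\left(H,E \right)} = 30$ ($u{\left(H,E \right)} = -2 + 32 = 30$)
$\left(3448 - 2843\right) \left(662 + u{\left(A,\frac{1}{16} \right)}\right) = \left(3448 - 2843\right) \left(662 + 30\right) = 605 \cdot 692 = 418660$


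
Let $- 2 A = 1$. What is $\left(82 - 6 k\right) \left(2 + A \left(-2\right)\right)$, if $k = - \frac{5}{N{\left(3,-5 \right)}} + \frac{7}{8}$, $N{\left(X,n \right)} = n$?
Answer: $\frac{849}{4} \approx 212.25$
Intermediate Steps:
$A = - \frac{1}{2}$ ($A = \left(- \frac{1}{2}\right) 1 = - \frac{1}{2} \approx -0.5$)
$k = \frac{15}{8}$ ($k = - \frac{5}{-5} + \frac{7}{8} = \left(-5\right) \left(- \frac{1}{5}\right) + 7 \cdot \frac{1}{8} = 1 + \frac{7}{8} = \frac{15}{8} \approx 1.875$)
$\left(82 - 6 k\right) \left(2 + A \left(-2\right)\right) = \left(82 - \frac{45}{4}\right) \left(2 - -1\right) = \left(82 - \frac{45}{4}\right) \left(2 + 1\right) = \frac{283}{4} \cdot 3 = \frac{849}{4}$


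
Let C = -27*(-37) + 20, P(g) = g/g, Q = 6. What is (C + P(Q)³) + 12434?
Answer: 13454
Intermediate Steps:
P(g) = 1
C = 1019 (C = 999 + 20 = 1019)
(C + P(Q)³) + 12434 = (1019 + 1³) + 12434 = (1019 + 1) + 12434 = 1020 + 12434 = 13454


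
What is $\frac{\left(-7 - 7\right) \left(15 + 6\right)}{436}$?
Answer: $- \frac{147}{218} \approx -0.67431$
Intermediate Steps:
$\frac{\left(-7 - 7\right) \left(15 + 6\right)}{436} = \left(-7 - 7\right) 21 \cdot \frac{1}{436} = \left(-14\right) 21 \cdot \frac{1}{436} = \left(-294\right) \frac{1}{436} = - \frac{147}{218}$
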